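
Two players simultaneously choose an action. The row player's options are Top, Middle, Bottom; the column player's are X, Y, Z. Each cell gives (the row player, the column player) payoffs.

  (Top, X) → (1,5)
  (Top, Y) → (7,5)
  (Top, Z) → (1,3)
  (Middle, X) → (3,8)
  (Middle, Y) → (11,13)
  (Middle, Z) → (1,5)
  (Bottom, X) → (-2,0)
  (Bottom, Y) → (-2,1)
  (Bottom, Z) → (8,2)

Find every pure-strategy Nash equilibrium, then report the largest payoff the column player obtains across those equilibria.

13

(Middle, Y) is a pure NE (the row player: 11 ≥ 7; the column player: 13 ≥ 8). The column player gets 13.
(Bottom, Z) is a pure NE (the row player: 8 ≥ 1; the column player: 2 ≥ 1). The column player gets 2.
Every other cell has a profitable deviation for at least one player. Highest of {13, 2} is 13.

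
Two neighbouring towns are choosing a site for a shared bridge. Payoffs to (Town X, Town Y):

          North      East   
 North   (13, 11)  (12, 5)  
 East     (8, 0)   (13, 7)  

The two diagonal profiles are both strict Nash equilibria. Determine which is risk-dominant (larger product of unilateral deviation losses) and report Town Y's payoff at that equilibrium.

11

At both North: Town X loses 13 − 8 = 5 by deviating; Town Y loses 11 − 5 = 6. Product = 5·6 = 30.
At both East: Town X loses 13 − 12 = 1 by deviating; Town Y loses 7 − 0 = 7. Product = 1·7 = 7.
30 > 7, so both North is risk-dominant. Town Y's payoff there is 11.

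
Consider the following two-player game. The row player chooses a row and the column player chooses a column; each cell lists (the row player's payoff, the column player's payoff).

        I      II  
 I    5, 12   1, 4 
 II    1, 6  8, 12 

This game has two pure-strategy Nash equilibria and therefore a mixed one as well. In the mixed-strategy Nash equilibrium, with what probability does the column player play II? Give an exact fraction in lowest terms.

The column player's mix q on I must make the row player indifferent between I and II.
The row player's payoff from I: 5q + 1(1−q). From II: 1q + 8(1−q).
Set equal: 4q = 7(1−q) → q = 7/11.
Probability on II is 1 − 7/11 = 4/11.

4/11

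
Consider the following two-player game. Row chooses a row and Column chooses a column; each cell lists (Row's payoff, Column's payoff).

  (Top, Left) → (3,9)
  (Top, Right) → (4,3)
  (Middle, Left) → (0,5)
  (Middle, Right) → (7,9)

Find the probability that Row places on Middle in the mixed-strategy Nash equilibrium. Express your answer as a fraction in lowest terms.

Row's mix p on Top must make Column indifferent between Left and Right.
Column's payoff from Left: 9p + 5(1−p). From Right: 3p + 9(1−p).
Set equal: 6p = 4(1−p) → p = 4/10 = 2/5.
Probability on Middle is 1 − 2/5 = 3/5.

3/5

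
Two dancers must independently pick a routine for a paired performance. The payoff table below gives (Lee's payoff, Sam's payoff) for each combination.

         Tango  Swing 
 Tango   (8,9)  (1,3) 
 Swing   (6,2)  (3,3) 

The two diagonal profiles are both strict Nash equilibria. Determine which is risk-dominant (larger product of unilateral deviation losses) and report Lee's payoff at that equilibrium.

8

At both Tango: Lee loses 8 − 6 = 2 by deviating; Sam loses 9 − 3 = 6. Product = 2·6 = 12.
At both Swing: Lee loses 3 − 1 = 2 by deviating; Sam loses 3 − 2 = 1. Product = 2·1 = 2.
12 > 2, so both Tango is risk-dominant. Lee's payoff there is 8.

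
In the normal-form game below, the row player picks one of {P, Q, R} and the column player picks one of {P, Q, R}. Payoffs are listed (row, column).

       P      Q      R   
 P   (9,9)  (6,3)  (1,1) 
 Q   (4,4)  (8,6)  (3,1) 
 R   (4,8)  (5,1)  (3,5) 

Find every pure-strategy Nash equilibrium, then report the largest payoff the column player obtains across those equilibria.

Both P is a pure NE (the row player: 9 ≥ 4; the column player: 9 ≥ 3). The column player gets 9.
Both Q is a pure NE (the row player: 8 ≥ 6; the column player: 6 ≥ 4). The column player gets 6.
Every other cell has a profitable deviation for at least one player. Highest of {9, 6} is 9.

9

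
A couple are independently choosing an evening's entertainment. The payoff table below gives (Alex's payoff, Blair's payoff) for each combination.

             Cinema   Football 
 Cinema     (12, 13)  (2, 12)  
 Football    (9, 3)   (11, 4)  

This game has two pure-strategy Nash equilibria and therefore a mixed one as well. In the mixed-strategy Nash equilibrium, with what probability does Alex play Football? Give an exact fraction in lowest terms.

Alex's mix p on Cinema must make Blair indifferent between Cinema and Football.
Blair's payoff from Cinema: 13p + 3(1−p). From Football: 12p + 4(1−p).
Set equal: 1p = 1(1−p) → p = 1/2.
Probability on Football is 1 − 1/2 = 1/2.

1/2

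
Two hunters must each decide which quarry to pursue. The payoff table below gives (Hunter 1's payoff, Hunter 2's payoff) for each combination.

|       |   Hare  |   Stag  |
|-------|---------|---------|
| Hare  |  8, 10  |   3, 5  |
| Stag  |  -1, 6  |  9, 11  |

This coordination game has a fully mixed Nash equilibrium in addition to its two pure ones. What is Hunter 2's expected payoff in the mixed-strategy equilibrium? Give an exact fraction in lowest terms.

Hunter 1 mixes with probability p on Hare, chosen so Hunter 2 is indifferent: 10p + 6(1−p) = 5p + 11(1−p) gives p = 1/2.
Hunter 2's expected payoff is 10·1/2 + 6·1/2 = 8.

8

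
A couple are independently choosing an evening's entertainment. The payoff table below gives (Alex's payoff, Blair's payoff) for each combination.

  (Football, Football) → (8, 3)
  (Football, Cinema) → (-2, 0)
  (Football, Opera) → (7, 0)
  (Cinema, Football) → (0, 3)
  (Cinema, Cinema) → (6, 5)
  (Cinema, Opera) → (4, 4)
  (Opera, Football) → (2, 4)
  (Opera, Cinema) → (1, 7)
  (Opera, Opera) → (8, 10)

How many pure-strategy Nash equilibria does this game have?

3

Both Football: Alex gets 8 (best alternative 2); Blair gets 3 (best alternative 0). Neither deviates — NE.
Both Cinema: Alex gets 6 (best alternative 1); Blair gets 5 (best alternative 4). Neither deviates — NE.
Both Opera: Alex gets 8 (best alternative 7); Blair gets 10 (best alternative 7). Neither deviates — NE.
(Football, Cinema) is not a NE: Alex would switch to Cinema (6 > -2).
No other cell survives both best-response checks, so there are 3 pure NE.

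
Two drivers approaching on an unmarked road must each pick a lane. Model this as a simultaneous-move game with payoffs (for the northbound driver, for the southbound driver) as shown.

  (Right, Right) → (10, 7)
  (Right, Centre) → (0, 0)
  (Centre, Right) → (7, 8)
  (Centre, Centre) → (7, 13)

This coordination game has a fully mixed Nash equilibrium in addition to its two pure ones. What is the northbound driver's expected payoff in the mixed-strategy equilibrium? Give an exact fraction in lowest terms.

7

The southbound driver mixes with probability q on Right, chosen so the northbound driver is indifferent: 10q + 0(1−q) = 7q + 7(1−q) gives q = 7/10.
The northbound driver's expected payoff (from either row, since indifferent) is 10·7/10 + 0·3/10 = 7.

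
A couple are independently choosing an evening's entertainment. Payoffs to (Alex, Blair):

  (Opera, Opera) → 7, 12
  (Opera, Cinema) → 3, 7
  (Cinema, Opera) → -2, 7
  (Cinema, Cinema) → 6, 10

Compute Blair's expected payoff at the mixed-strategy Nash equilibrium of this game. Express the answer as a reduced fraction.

71/8

Alex mixes with probability p on Opera, chosen so Blair is indifferent: 12p + 7(1−p) = 7p + 10(1−p) gives p = 3/8.
Blair's expected payoff is 12·3/8 + 7·5/8 = 71/8.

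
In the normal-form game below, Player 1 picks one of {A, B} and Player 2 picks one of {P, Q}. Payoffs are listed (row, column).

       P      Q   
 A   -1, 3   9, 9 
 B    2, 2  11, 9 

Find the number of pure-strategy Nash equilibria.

(B, Q): Player 1 gets 11 (best alternative 9); Player 2 gets 9 (best alternative 2). Neither deviates — NE.
(A, P) is not a NE: Player 1 would switch to B (2 > -1).
No other cell survives both best-response checks, so there is 1 pure NE.

1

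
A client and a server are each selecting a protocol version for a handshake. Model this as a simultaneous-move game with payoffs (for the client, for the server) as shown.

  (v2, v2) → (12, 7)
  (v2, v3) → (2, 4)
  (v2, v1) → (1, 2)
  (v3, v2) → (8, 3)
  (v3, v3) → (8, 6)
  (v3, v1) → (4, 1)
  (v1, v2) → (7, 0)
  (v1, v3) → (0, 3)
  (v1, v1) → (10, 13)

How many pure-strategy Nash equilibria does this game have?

3

Both v2: the client gets 12 (best alternative 8); the server gets 7 (best alternative 4). Neither deviates — NE.
Both v3: the client gets 8 (best alternative 2); the server gets 6 (best alternative 3). Neither deviates — NE.
Both v1: the client gets 10 (best alternative 4); the server gets 13 (best alternative 3). Neither deviates — NE.
(v1, v3) is not a NE: the client would switch to v3 (8 > 0).
No other cell survives both best-response checks, so there are 3 pure NE.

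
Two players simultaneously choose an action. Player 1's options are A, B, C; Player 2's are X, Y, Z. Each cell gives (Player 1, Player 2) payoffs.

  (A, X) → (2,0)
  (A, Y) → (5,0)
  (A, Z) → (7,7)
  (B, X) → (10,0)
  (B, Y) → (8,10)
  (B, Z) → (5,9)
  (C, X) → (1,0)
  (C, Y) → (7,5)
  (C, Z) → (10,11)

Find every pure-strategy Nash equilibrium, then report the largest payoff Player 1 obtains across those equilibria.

(B, Y) is a pure NE (Player 1: 8 ≥ 7; Player 2: 10 ≥ 9). Player 1 gets 8.
(C, Z) is a pure NE (Player 1: 10 ≥ 7; Player 2: 11 ≥ 5). Player 1 gets 10.
Every other cell has a profitable deviation for at least one player. Highest of {8, 10} is 10.

10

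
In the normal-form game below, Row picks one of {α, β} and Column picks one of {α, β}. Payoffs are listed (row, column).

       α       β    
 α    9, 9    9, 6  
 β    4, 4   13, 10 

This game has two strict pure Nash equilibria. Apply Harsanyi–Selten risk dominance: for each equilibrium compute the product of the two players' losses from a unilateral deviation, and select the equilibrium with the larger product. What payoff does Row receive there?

At both α: Row loses 9 − 4 = 5 by deviating; Column loses 9 − 6 = 3. Product = 5·3 = 15.
At both β: Row loses 13 − 9 = 4 by deviating; Column loses 10 − 4 = 6. Product = 4·6 = 24.
24 > 15, so both β is risk-dominant. Row's payoff there is 13.

13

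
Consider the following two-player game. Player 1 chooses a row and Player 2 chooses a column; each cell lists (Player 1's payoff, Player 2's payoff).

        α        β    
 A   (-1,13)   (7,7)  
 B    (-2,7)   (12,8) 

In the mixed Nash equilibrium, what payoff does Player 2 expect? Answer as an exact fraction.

55/7

Player 1 mixes with probability p on A, chosen so Player 2 is indifferent: 13p + 7(1−p) = 7p + 8(1−p) gives p = 1/7.
Player 2's expected payoff is 13·1/7 + 7·6/7 = 55/7.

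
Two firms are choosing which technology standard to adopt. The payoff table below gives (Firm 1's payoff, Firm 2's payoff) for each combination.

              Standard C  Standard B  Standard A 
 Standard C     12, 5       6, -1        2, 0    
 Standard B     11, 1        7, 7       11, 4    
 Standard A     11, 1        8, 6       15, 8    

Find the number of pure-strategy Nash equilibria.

Both Standard C: Firm 1 gets 12 (best alternative 11); Firm 2 gets 5 (best alternative 0). Neither deviates — NE.
Both Standard A: Firm 1 gets 15 (best alternative 11); Firm 2 gets 8 (best alternative 6). Neither deviates — NE.
Both Standard B is not a NE: Firm 1 would switch to Standard A (8 > 7).
No other cell survives both best-response checks, so there are 2 pure NE.

2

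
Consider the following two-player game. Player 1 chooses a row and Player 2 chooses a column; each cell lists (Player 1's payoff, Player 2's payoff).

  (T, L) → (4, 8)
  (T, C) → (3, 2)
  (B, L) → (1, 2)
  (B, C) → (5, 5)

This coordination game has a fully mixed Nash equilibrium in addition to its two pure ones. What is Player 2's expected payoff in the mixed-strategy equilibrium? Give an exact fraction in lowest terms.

Player 1 mixes with probability p on T, chosen so Player 2 is indifferent: 8p + 2(1−p) = 2p + 5(1−p) gives p = 1/3.
Player 2's expected payoff is 8·1/3 + 2·2/3 = 4.

4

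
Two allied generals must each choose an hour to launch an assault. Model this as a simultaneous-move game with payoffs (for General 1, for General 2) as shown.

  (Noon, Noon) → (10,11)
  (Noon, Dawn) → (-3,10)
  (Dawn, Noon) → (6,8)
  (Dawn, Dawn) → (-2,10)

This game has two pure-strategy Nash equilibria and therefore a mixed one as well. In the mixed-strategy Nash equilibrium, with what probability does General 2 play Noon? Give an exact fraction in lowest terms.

1/5

General 2's mix q on Noon must make General 1 indifferent between Noon and Dawn.
General 1's payoff from Noon: 10q + (-3)(1−q). From Dawn: 6q + (-2)(1−q).
Set equal: 4q = 1(1−q) → q = 1/5.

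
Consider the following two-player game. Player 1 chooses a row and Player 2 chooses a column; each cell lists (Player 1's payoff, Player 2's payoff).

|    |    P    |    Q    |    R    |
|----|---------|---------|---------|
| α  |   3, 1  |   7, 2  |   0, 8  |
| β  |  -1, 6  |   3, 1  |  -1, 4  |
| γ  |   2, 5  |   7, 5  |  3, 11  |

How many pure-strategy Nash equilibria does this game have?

(γ, R): Player 1 gets 3 (best alternative 0); Player 2 gets 11 (best alternative 5). Neither deviates — NE.
(β, Q) is not a NE: Player 1 would switch to α (7 > 3).
No other cell survives both best-response checks, so there is 1 pure NE.

1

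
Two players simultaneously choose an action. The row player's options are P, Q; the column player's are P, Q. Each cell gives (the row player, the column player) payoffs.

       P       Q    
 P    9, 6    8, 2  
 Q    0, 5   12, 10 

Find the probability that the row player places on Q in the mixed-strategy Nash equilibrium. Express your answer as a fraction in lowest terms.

The row player's mix p on P must make the column player indifferent between P and Q.
The column player's payoff from P: 6p + 5(1−p). From Q: 2p + 10(1−p).
Set equal: 4p = 5(1−p) → p = 5/9.
Probability on Q is 1 − 5/9 = 4/9.

4/9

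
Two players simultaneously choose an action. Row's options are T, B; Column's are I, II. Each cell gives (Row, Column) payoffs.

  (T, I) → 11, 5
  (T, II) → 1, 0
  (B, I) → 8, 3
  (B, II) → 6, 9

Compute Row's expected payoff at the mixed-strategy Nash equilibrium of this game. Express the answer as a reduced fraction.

Column mixes with probability q on I, chosen so Row is indifferent: 11q + 1(1−q) = 8q + 6(1−q) gives q = 5/8.
Row's expected payoff (from either row, since indifferent) is 11·5/8 + 1·3/8 = 29/4.

29/4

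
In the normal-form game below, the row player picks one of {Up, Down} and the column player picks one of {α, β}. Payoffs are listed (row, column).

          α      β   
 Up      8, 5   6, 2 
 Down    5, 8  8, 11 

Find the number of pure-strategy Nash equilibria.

2

(Up, α): the row player gets 8 (best alternative 5); the column player gets 5 (best alternative 2). Neither deviates — NE.
(Down, β): the row player gets 8 (best alternative 6); the column player gets 11 (best alternative 8). Neither deviates — NE.
(Down, α) is not a NE: the row player would switch to Up (8 > 5).
No other cell survives both best-response checks, so there are 2 pure NE.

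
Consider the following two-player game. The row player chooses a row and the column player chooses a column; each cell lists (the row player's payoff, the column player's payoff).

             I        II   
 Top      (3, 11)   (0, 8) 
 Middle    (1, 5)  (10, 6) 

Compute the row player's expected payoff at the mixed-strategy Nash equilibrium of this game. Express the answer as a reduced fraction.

The column player mixes with probability q on I, chosen so the row player is indifferent: 3q + 0(1−q) = 1q + 10(1−q) gives q = 5/6.
The row player's expected payoff (from either row, since indifferent) is 3·5/6 + 0·1/6 = 5/2.

5/2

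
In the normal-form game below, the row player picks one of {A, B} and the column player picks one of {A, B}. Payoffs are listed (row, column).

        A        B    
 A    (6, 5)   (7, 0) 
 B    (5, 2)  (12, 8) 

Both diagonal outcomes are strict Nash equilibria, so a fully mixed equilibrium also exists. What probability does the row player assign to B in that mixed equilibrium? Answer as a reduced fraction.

5/11

The row player's mix p on A must make the column player indifferent between A and B.
The column player's payoff from A: 5p + 2(1−p). From B: 0p + 8(1−p).
Set equal: 5p = 6(1−p) → p = 6/11.
Probability on B is 1 − 6/11 = 5/11.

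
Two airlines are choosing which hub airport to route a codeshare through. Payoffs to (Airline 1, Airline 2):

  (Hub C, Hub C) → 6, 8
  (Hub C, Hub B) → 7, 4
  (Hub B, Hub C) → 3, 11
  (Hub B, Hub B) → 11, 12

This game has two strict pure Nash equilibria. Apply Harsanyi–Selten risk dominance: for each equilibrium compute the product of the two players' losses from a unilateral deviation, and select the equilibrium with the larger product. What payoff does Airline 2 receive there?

8

At both Hub C: Airline 1 loses 6 − 3 = 3 by deviating; Airline 2 loses 8 − 4 = 4. Product = 3·4 = 12.
At both Hub B: Airline 1 loses 11 − 7 = 4 by deviating; Airline 2 loses 12 − 11 = 1. Product = 4·1 = 4.
12 > 4, so both Hub C is risk-dominant. Airline 2's payoff there is 8.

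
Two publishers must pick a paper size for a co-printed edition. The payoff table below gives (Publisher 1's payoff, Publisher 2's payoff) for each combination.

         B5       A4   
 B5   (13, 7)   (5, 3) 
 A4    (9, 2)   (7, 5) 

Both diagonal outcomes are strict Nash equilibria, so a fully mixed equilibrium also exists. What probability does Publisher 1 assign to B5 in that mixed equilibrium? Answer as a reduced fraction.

Publisher 1's mix p on B5 must make Publisher 2 indifferent between B5 and A4.
Publisher 2's payoff from B5: 7p + 2(1−p). From A4: 3p + 5(1−p).
Set equal: 4p = 3(1−p) → p = 3/7.

3/7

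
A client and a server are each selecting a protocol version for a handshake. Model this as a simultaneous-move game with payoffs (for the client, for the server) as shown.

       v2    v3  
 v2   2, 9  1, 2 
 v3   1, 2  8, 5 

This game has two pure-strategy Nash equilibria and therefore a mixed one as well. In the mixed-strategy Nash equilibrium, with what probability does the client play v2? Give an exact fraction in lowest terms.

The client's mix p on v2 must make the server indifferent between v2 and v3.
The server's payoff from v2: 9p + 2(1−p). From v3: 2p + 5(1−p).
Set equal: 7p = 3(1−p) → p = 3/10.

3/10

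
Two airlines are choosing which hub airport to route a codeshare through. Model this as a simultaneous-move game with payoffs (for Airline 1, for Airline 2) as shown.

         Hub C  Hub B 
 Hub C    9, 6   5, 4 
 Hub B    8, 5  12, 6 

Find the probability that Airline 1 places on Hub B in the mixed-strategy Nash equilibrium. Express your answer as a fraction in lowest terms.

2/3

Airline 1's mix p on Hub C must make Airline 2 indifferent between Hub C and Hub B.
Airline 2's payoff from Hub C: 6p + 5(1−p). From Hub B: 4p + 6(1−p).
Set equal: 2p = 1(1−p) → p = 1/3.
Probability on Hub B is 1 − 1/3 = 2/3.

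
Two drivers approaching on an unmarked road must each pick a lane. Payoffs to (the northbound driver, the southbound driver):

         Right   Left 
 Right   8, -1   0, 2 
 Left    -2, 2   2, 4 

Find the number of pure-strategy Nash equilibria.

1

Both Left: the northbound driver gets 2 (best alternative 0); the southbound driver gets 4 (best alternative 2). Neither deviates — NE.
Both Right is not a NE: the southbound driver would switch to Left (2 > -1).
No other cell survives both best-response checks, so there is 1 pure NE.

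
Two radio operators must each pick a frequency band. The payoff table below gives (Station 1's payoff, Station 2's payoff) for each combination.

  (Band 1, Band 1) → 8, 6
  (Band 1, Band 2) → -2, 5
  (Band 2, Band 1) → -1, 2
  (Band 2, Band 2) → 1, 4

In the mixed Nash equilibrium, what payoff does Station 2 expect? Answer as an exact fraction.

Station 1 mixes with probability p on Band 1, chosen so Station 2 is indifferent: 6p + 2(1−p) = 5p + 4(1−p) gives p = 2/3.
Station 2's expected payoff is 6·2/3 + 2·1/3 = 14/3.

14/3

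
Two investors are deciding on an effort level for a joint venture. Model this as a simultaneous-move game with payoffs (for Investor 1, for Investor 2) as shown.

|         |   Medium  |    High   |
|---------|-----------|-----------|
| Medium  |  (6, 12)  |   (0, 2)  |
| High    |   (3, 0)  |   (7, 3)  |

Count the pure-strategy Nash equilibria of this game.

2

Both Medium: Investor 1 gets 6 (best alternative 3); Investor 2 gets 12 (best alternative 2). Neither deviates — NE.
Both High: Investor 1 gets 7 (best alternative 0); Investor 2 gets 3 (best alternative 0). Neither deviates — NE.
(Medium, High) is not a NE: Investor 1 would switch to High (7 > 0).
No other cell survives both best-response checks, so there are 2 pure NE.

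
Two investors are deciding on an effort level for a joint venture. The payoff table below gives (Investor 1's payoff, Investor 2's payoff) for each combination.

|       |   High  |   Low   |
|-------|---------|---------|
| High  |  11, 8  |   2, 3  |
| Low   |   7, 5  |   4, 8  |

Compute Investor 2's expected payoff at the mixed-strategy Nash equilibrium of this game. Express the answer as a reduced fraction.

Investor 1 mixes with probability p on High, chosen so Investor 2 is indifferent: 8p + 5(1−p) = 3p + 8(1−p) gives p = 3/8.
Investor 2's expected payoff is 8·3/8 + 5·5/8 = 49/8.

49/8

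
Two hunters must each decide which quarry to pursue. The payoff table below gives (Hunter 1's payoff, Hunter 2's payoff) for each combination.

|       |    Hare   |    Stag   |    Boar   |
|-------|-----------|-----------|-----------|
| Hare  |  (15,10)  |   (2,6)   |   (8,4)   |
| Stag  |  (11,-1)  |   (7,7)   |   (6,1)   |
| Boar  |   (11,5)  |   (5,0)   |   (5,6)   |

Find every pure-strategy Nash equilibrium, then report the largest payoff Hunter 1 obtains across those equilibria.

15

Both Hare is a pure NE (Hunter 1: 15 ≥ 11; Hunter 2: 10 ≥ 6). Hunter 1 gets 15.
Both Stag is a pure NE (Hunter 1: 7 ≥ 5; Hunter 2: 7 ≥ 1). Hunter 1 gets 7.
Every other cell has a profitable deviation for at least one player. Highest of {15, 7} is 15.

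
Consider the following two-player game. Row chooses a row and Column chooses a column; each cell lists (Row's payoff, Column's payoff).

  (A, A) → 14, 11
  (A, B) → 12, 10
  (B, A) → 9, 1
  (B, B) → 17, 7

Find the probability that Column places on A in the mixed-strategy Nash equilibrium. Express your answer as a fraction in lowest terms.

Column's mix q on A must make Row indifferent between A and B.
Row's payoff from A: 14q + 12(1−q). From B: 9q + 17(1−q).
Set equal: 5q = 5(1−q) → q = 5/10 = 1/2.

1/2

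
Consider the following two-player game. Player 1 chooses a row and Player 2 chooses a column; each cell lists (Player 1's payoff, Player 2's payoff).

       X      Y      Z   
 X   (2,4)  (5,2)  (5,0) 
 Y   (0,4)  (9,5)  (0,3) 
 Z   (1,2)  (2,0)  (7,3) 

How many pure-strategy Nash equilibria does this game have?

Both X: Player 1 gets 2 (best alternative 1); Player 2 gets 4 (best alternative 2). Neither deviates — NE.
Both Y: Player 1 gets 9 (best alternative 5); Player 2 gets 5 (best alternative 4). Neither deviates — NE.
Both Z: Player 1 gets 7 (best alternative 5); Player 2 gets 3 (best alternative 2). Neither deviates — NE.
(Z, Y) is not a NE: Player 1 would switch to Y (9 > 2).
No other cell survives both best-response checks, so there are 3 pure NE.

3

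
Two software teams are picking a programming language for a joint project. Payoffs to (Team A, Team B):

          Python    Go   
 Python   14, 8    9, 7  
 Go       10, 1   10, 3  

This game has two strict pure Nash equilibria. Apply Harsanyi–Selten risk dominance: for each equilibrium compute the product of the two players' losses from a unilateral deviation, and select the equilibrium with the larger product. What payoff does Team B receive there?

8

At both Python: Team A loses 14 − 10 = 4 by deviating; Team B loses 8 − 7 = 1. Product = 4·1 = 4.
At both Go: Team A loses 10 − 9 = 1 by deviating; Team B loses 3 − 1 = 2. Product = 1·2 = 2.
4 > 2, so both Python is risk-dominant. Team B's payoff there is 8.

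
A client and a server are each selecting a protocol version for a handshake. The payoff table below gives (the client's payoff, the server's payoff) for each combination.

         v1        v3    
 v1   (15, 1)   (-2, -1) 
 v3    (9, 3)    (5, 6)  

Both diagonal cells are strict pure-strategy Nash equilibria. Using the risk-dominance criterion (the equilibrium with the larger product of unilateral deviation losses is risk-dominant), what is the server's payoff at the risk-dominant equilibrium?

At both v1: the client loses 15 − 9 = 6 by deviating; the server loses 1 − (-1) = 2. Product = 6·2 = 12.
At both v3: the client loses 5 − (-2) = 7 by deviating; the server loses 6 − 3 = 3. Product = 7·3 = 21.
21 > 12, so both v3 is risk-dominant. The server's payoff there is 6.

6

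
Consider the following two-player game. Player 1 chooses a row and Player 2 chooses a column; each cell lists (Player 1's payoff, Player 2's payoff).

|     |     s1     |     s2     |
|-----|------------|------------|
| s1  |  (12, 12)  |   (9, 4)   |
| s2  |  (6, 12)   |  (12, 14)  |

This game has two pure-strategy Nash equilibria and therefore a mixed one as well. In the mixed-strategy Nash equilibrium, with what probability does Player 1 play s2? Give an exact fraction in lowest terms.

Player 1's mix p on s1 must make Player 2 indifferent between s1 and s2.
Player 2's payoff from s1: 12p + 12(1−p). From s2: 4p + 14(1−p).
Set equal: 8p = 2(1−p) → p = 2/10 = 1/5.
Probability on s2 is 1 − 1/5 = 4/5.

4/5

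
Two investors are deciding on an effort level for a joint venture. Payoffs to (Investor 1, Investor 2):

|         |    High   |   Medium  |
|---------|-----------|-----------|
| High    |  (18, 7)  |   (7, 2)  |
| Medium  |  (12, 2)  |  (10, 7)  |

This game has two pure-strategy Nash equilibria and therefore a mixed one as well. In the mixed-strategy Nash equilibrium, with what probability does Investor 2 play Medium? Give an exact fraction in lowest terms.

Investor 2's mix q on High must make Investor 1 indifferent between High and Medium.
Investor 1's payoff from High: 18q + 7(1−q). From Medium: 12q + 10(1−q).
Set equal: 6q = 3(1−q) → q = 3/9 = 1/3.
Probability on Medium is 1 − 1/3 = 2/3.

2/3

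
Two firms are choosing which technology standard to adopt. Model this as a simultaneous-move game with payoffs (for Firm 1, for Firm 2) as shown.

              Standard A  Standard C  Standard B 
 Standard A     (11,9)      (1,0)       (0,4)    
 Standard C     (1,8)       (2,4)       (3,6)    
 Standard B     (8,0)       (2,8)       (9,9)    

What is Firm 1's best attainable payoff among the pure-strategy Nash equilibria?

Both Standard A is a pure NE (Firm 1: 11 ≥ 8; Firm 2: 9 ≥ 4). Firm 1 gets 11.
Both Standard B is a pure NE (Firm 1: 9 ≥ 3; Firm 2: 9 ≥ 8). Firm 1 gets 9.
Every other cell has a profitable deviation for at least one player. Highest of {11, 9} is 11.

11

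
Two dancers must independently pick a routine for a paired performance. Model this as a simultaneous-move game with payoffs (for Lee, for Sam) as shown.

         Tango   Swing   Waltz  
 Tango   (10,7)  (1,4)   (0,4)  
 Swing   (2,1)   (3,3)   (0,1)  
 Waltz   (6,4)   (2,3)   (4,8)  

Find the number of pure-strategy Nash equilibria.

3

Both Tango: Lee gets 10 (best alternative 6); Sam gets 7 (best alternative 4). Neither deviates — NE.
Both Swing: Lee gets 3 (best alternative 2); Sam gets 3 (best alternative 1). Neither deviates — NE.
Both Waltz: Lee gets 4 (best alternative 0); Sam gets 8 (best alternative 4). Neither deviates — NE.
(Tango, Waltz) is not a NE: Lee would switch to Waltz (4 > 0).
No other cell survives both best-response checks, so there are 3 pure NE.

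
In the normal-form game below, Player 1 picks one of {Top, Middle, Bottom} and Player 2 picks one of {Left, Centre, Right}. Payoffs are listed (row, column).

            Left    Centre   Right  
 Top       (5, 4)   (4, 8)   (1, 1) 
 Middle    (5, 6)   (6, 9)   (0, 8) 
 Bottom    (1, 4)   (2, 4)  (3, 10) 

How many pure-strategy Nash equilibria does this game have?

(Middle, Centre): Player 1 gets 6 (best alternative 4); Player 2 gets 9 (best alternative 8). Neither deviates — NE.
(Bottom, Right): Player 1 gets 3 (best alternative 1); Player 2 gets 10 (best alternative 4). Neither deviates — NE.
(Top, Left) is not a NE: Player 2 would switch to Centre (8 > 4).
No other cell survives both best-response checks, so there are 2 pure NE.

2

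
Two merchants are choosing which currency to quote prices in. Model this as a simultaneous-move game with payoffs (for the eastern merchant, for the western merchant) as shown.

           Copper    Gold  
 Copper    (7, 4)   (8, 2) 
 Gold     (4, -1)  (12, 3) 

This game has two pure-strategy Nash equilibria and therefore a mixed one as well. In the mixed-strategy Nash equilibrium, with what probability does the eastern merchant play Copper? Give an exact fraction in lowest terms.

The eastern merchant's mix p on Copper must make the western merchant indifferent between Copper and Gold.
The western merchant's payoff from Copper: 4p + (-1)(1−p). From Gold: 2p + 3(1−p).
Set equal: 2p = 4(1−p) → p = 4/6 = 2/3.

2/3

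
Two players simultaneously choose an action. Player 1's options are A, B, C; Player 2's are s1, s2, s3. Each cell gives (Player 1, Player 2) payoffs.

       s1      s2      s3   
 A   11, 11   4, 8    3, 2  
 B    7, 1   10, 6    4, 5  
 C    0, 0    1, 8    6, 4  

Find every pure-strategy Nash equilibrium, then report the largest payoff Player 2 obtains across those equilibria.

(A, s1) is a pure NE (Player 1: 11 ≥ 7; Player 2: 11 ≥ 8). Player 2 gets 11.
(B, s2) is a pure NE (Player 1: 10 ≥ 4; Player 2: 6 ≥ 5). Player 2 gets 6.
Every other cell has a profitable deviation for at least one player. Highest of {11, 6} is 11.

11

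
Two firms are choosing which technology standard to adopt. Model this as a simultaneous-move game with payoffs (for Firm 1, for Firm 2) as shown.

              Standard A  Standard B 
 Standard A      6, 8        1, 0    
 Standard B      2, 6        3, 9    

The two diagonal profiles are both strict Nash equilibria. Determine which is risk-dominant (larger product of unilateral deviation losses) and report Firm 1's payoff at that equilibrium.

6

At both Standard A: Firm 1 loses 6 − 2 = 4 by deviating; Firm 2 loses 8 − 0 = 8. Product = 4·8 = 32.
At both Standard B: Firm 1 loses 3 − 1 = 2 by deviating; Firm 2 loses 9 − 6 = 3. Product = 2·3 = 6.
32 > 6, so both Standard A is risk-dominant. Firm 1's payoff there is 6.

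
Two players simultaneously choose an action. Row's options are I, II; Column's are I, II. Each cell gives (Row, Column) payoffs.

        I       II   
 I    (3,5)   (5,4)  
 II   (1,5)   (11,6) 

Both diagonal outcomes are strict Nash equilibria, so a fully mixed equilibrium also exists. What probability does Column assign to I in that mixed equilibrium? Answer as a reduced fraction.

Column's mix q on I must make Row indifferent between I and II.
Row's payoff from I: 3q + 5(1−q). From II: 1q + 11(1−q).
Set equal: 2q = 6(1−q) → q = 6/8 = 3/4.

3/4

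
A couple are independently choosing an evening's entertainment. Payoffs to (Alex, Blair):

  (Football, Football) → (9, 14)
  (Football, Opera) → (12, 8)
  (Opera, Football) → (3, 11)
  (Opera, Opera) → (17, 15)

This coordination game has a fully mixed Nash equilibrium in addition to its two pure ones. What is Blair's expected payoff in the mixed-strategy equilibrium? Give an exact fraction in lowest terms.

Alex mixes with probability p on Football, chosen so Blair is indifferent: 14p + 11(1−p) = 8p + 15(1−p) gives p = 2/5.
Blair's expected payoff is 14·2/5 + 11·3/5 = 61/5.

61/5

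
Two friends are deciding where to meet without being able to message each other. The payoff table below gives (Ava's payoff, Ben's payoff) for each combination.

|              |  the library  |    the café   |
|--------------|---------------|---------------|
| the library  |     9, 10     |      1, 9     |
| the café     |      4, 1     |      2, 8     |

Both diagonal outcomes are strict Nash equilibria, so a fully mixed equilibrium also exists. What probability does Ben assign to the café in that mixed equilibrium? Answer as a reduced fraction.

Ben's mix q on the library must make Ava indifferent between the library and the café.
Ava's payoff from the library: 9q + 1(1−q). From the café: 4q + 2(1−q).
Set equal: 5q = 1(1−q) → q = 1/6.
Probability on the café is 1 − 1/6 = 5/6.

5/6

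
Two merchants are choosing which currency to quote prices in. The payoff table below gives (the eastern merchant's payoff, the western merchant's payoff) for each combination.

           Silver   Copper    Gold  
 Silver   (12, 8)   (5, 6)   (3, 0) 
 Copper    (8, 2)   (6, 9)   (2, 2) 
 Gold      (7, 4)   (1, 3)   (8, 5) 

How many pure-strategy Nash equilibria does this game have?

3

Both Silver: the eastern merchant gets 12 (best alternative 8); the western merchant gets 8 (best alternative 6). Neither deviates — NE.
Both Copper: the eastern merchant gets 6 (best alternative 5); the western merchant gets 9 (best alternative 2). Neither deviates — NE.
Both Gold: the eastern merchant gets 8 (best alternative 3); the western merchant gets 5 (best alternative 4). Neither deviates — NE.
(Copper, Gold) is not a NE: the eastern merchant would switch to Gold (8 > 2).
No other cell survives both best-response checks, so there are 3 pure NE.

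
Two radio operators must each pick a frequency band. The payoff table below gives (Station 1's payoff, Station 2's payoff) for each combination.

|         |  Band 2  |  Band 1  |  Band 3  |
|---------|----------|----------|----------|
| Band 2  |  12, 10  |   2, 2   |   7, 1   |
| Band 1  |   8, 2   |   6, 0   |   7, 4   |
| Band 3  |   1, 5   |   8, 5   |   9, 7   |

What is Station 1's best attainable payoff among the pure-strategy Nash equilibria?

12

Both Band 2 is a pure NE (Station 1: 12 ≥ 8; Station 2: 10 ≥ 2). Station 1 gets 12.
Both Band 3 is a pure NE (Station 1: 9 ≥ 7; Station 2: 7 ≥ 5). Station 1 gets 9.
Every other cell has a profitable deviation for at least one player. Highest of {12, 9} is 12.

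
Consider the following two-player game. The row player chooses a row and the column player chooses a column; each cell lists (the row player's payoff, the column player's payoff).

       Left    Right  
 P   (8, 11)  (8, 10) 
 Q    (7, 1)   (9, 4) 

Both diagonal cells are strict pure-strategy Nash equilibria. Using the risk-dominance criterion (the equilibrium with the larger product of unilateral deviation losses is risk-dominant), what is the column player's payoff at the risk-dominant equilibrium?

4

At (P, Left): the row player loses 8 − 7 = 1 by deviating; the column player loses 11 − 10 = 1. Product = 1·1 = 1.
At (Q, Right): the row player loses 9 − 8 = 1 by deviating; the column player loses 4 − 1 = 3. Product = 1·3 = 3.
3 > 1, so (Q, Right) is risk-dominant. The column player's payoff there is 4.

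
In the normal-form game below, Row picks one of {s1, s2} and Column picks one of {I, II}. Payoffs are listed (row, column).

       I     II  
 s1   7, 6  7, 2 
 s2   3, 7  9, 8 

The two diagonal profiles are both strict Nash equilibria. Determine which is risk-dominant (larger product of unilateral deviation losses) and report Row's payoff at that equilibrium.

At (s1, I): Row loses 7 − 3 = 4 by deviating; Column loses 6 − 2 = 4. Product = 4·4 = 16.
At (s2, II): Row loses 9 − 7 = 2 by deviating; Column loses 8 − 7 = 1. Product = 2·1 = 2.
16 > 2, so (s1, I) is risk-dominant. Row's payoff there is 7.

7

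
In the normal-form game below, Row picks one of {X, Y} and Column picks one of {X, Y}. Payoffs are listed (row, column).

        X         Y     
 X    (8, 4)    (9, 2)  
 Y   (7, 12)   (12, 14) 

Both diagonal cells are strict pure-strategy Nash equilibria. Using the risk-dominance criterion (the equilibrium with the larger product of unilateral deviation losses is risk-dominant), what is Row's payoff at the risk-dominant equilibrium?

At both X: Row loses 8 − 7 = 1 by deviating; Column loses 4 − 2 = 2. Product = 1·2 = 2.
At both Y: Row loses 12 − 9 = 3 by deviating; Column loses 14 − 12 = 2. Product = 3·2 = 6.
6 > 2, so both Y is risk-dominant. Row's payoff there is 12.

12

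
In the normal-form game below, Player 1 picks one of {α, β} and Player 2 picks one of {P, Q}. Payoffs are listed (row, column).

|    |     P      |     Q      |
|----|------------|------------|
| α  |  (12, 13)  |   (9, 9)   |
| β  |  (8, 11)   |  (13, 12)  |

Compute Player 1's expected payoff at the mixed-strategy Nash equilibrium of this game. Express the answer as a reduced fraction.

21/2

Player 2 mixes with probability q on P, chosen so Player 1 is indifferent: 12q + 9(1−q) = 8q + 13(1−q) gives q = 1/2.
Player 1's expected payoff (from either row, since indifferent) is 12·1/2 + 9·1/2 = 21/2.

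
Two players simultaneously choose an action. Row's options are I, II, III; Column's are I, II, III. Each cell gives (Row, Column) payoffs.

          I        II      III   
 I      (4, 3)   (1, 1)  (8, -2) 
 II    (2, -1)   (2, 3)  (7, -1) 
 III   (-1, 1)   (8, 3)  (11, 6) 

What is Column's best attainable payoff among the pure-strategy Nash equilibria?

6

Both I is a pure NE (Row: 4 ≥ 2; Column: 3 ≥ 1). Column gets 3.
Both III is a pure NE (Row: 11 ≥ 8; Column: 6 ≥ 3). Column gets 6.
Every other cell has a profitable deviation for at least one player. Highest of {3, 6} is 6.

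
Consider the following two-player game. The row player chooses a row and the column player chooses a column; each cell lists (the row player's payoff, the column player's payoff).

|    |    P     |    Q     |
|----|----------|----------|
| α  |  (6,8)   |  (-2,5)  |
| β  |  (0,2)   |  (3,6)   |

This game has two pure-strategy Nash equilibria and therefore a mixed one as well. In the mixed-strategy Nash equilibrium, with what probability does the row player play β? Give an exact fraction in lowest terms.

3/7

The row player's mix p on α must make the column player indifferent between P and Q.
The column player's payoff from P: 8p + 2(1−p). From Q: 5p + 6(1−p).
Set equal: 3p = 4(1−p) → p = 4/7.
Probability on β is 1 − 4/7 = 3/7.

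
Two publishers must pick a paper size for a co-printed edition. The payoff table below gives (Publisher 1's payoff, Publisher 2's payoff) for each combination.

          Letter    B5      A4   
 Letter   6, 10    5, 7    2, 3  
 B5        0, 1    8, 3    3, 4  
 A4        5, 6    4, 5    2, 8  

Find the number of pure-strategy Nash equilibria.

Both Letter: Publisher 1 gets 6 (best alternative 5); Publisher 2 gets 10 (best alternative 7). Neither deviates — NE.
(B5, A4): Publisher 1 gets 3 (best alternative 2); Publisher 2 gets 4 (best alternative 3). Neither deviates — NE.
Both A4 is not a NE: Publisher 1 would switch to B5 (3 > 2).
No other cell survives both best-response checks, so there are 2 pure NE.

2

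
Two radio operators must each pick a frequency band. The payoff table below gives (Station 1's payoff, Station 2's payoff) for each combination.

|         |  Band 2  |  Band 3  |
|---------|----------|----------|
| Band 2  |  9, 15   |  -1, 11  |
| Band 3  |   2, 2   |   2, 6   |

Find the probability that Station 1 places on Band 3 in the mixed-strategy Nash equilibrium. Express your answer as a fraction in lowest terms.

Station 1's mix p on Band 2 must make Station 2 indifferent between Band 2 and Band 3.
Station 2's payoff from Band 2: 15p + 2(1−p). From Band 3: 11p + 6(1−p).
Set equal: 4p = 4(1−p) → p = 4/8 = 1/2.
Probability on Band 3 is 1 − 1/2 = 1/2.

1/2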